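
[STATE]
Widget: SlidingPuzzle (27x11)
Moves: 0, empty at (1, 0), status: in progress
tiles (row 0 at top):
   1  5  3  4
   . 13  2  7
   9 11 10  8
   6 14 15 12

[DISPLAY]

┌────┬────┬────┬────┐      
│  1 │  5 │  3 │  4 │      
├────┼────┼────┼────┤      
│    │ 13 │  2 │  7 │      
├────┼────┼────┼────┤      
│  9 │ 11 │ 10 │  8 │      
├────┼────┼────┼────┤      
│  6 │ 14 │ 15 │ 12 │      
└────┴────┴────┴────┘      
Moves: 0                   
                           


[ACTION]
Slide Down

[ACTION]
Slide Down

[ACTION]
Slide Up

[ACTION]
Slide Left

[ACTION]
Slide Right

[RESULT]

┌────┬────┬────┬────┐      
│  1 │  5 │  3 │  4 │      
├────┼────┼────┼────┤      
│    │ 13 │  2 │  7 │      
├────┼────┼────┼────┤      
│  9 │ 11 │ 10 │  8 │      
├────┼────┼────┼────┤      
│  6 │ 14 │ 15 │ 12 │      
└────┴────┴────┴────┘      
Moves: 4                   
                           


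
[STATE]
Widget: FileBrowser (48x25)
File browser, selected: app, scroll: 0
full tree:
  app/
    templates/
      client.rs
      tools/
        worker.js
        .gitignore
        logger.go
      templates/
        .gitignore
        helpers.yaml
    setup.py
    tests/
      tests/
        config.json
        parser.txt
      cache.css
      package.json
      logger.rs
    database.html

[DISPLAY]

> [-] app/                                      
    [+] templates/                              
    setup.py                                    
    [+] tests/                                  
    database.html                               
                                                
                                                
                                                
                                                
                                                
                                                
                                                
                                                
                                                
                                                
                                                
                                                
                                                
                                                
                                                
                                                
                                                
                                                
                                                
                                                


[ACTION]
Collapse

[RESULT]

> [+] app/                                      
                                                
                                                
                                                
                                                
                                                
                                                
                                                
                                                
                                                
                                                
                                                
                                                
                                                
                                                
                                                
                                                
                                                
                                                
                                                
                                                
                                                
                                                
                                                
                                                


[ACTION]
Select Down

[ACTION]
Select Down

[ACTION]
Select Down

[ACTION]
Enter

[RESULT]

> [-] app/                                      
    [+] templates/                              
    setup.py                                    
    [+] tests/                                  
    database.html                               
                                                
                                                
                                                
                                                
                                                
                                                
                                                
                                                
                                                
                                                
                                                
                                                
                                                
                                                
                                                
                                                
                                                
                                                
                                                
                                                


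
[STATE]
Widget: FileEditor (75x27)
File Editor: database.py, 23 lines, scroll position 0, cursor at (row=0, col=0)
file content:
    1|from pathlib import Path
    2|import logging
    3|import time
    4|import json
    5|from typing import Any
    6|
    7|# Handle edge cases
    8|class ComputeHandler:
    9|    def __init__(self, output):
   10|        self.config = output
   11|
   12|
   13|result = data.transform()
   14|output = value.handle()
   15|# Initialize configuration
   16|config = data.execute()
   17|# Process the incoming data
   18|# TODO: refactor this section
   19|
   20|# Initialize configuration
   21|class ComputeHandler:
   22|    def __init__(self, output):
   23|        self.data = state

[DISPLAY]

█rom pathlib import Path                                                  ▲
import logging                                                            █
import time                                                               ░
import json                                                               ░
from typing import Any                                                    ░
                                                                          ░
# Handle edge cases                                                       ░
class ComputeHandler:                                                     ░
    def __init__(self, output):                                           ░
        self.config = output                                              ░
                                                                          ░
                                                                          ░
result = data.transform()                                                 ░
output = value.handle()                                                   ░
# Initialize configuration                                                ░
config = data.execute()                                                   ░
# Process the incoming data                                               ░
# TODO: refactor this section                                             ░
                                                                          ░
# Initialize configuration                                                ░
class ComputeHandler:                                                     ░
    def __init__(self, output):                                           ░
        self.data = state                                                 ░
                                                                          ░
                                                                          ░
                                                                          ░
                                                                          ▼


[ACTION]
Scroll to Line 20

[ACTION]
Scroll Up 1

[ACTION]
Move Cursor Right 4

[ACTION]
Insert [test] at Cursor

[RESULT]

fromtest█pathlib import Path                                              ▲
import logging                                                            █
import time                                                               ░
import json                                                               ░
from typing import Any                                                    ░
                                                                          ░
# Handle edge cases                                                       ░
class ComputeHandler:                                                     ░
    def __init__(self, output):                                           ░
        self.config = output                                              ░
                                                                          ░
                                                                          ░
result = data.transform()                                                 ░
output = value.handle()                                                   ░
# Initialize configuration                                                ░
config = data.execute()                                                   ░
# Process the incoming data                                               ░
# TODO: refactor this section                                             ░
                                                                          ░
# Initialize configuration                                                ░
class ComputeHandler:                                                     ░
    def __init__(self, output):                                           ░
        self.data = state                                                 ░
                                                                          ░
                                                                          ░
                                                                          ░
                                                                          ▼


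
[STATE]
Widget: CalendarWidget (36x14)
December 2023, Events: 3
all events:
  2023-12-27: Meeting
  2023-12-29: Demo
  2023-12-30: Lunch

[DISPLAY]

           December 2023            
Mo Tu We Th Fr Sa Su                
             1  2  3                
 4  5  6  7  8  9 10                
11 12 13 14 15 16 17                
18 19 20 21 22 23 24                
25 26 27* 28 29* 30* 31             
                                    
                                    
                                    
                                    
                                    
                                    
                                    


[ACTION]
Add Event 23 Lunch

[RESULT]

           December 2023            
Mo Tu We Th Fr Sa Su                
             1  2  3                
 4  5  6  7  8  9 10                
11 12 13 14 15 16 17                
18 19 20 21 22 23* 24               
25 26 27* 28 29* 30* 31             
                                    
                                    
                                    
                                    
                                    
                                    
                                    


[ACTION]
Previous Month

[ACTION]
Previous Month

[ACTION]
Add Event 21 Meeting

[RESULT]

            October 2023            
Mo Tu We Th Fr Sa Su                
                   1                
 2  3  4  5  6  7  8                
 9 10 11 12 13 14 15                
16 17 18 19 20 21* 22               
23 24 25 26 27 28 29                
30 31                               
                                    
                                    
                                    
                                    
                                    
                                    


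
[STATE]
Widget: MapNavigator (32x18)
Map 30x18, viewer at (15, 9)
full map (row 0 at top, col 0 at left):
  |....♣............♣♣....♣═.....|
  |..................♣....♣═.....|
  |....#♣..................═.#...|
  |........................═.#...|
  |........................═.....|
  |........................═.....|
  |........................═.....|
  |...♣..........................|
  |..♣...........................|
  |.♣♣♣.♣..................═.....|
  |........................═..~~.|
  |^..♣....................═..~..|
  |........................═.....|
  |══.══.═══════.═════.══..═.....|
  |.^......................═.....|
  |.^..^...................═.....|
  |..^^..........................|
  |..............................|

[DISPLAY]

 ....♣............♣♣....♣═..... 
 ..................♣....♣═..... 
 ....#♣..................═.#... 
 ........................═.#... 
 ........................═..... 
 ........................═..... 
 ........................═..... 
 ...♣.......................... 
 ..♣........................... 
 .♣♣♣.♣.........@........═..... 
 ........................═..~~. 
 ^..♣....................═..~.. 
 ........................═..... 
 ══.══.═══════.═════.══..═..... 
 .^......................═..... 
 .^..^...................═..... 
 ..^^.......................... 
 .............................. 


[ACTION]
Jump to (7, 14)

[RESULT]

         .......................
         .......................
         ...♣...................
         ..♣....................
         .♣♣♣.♣.................
         .......................
         ^..♣...................
         .......................
         ══.══.═══════.═════.══.
         .^.....@...............
         .^..^..................
         ..^^...................
         .......................
                                
                                
                                
                                
                                


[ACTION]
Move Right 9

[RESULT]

........................═.....  
........................═.....  
...♣..........................  
..♣...........................  
.♣♣♣.♣..................═.....  
........................═..~~.  
^..♣....................═..~..  
........................═.....  
══.══.═══════.═════.══..═.....  
.^..............@.......═.....  
.^..^...................═.....  
..^^..........................  
..............................  
                                
                                
                                
                                
                                


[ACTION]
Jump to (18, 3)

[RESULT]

                                
                                
                                
                                
                                
                                
..♣............♣♣....♣═.....    
................♣....♣═.....    
..#♣..................═.#...    
................@.....═.#...    
......................═.....    
......................═.....    
......................═.....    
.♣..........................    
♣...........................    
♣♣.♣..................═.....    
......................═..~~.    
.♣....................═..~..    


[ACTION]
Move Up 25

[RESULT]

                                
                                
                                
                                
                                
                                
                                
                                
                                
..♣............♣@....♣═.....    
................♣....♣═.....    
..#♣..................═.#...    
......................═.#...    
......................═.....    
......................═.....    
......................═.....    
.♣..........................    
♣...........................    


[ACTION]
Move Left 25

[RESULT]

                                
                                
                                
                                
                                
                                
                                
                                
                                
                @...♣...........
                ................
                ....#♣..........
                ................
                ................
                ................
                ................
                ...♣............
                ..♣.............


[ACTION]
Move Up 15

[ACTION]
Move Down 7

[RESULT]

                                
                                
                ....♣...........
                ................
                ....#♣..........
                ................
                ................
                ................
                ................
                @..♣............
                ..♣.............
                .♣♣♣.♣..........
                ................
                ^..♣............
                ................
                ══.══.═══════.══
                .^..............
                .^..^...........


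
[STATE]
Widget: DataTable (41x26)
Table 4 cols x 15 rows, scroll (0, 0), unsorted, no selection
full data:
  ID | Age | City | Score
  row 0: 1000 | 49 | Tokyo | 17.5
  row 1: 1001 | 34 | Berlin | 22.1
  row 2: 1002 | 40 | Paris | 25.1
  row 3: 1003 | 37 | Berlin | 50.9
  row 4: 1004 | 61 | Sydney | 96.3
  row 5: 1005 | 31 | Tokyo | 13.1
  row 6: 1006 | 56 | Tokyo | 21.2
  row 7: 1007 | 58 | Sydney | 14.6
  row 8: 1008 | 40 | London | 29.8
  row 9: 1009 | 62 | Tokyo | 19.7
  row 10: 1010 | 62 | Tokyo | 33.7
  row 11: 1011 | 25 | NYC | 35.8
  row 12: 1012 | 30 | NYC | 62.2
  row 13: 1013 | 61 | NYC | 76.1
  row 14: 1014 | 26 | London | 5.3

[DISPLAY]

ID  │Age│City  │Score                    
────┼───┼──────┼─────                    
1000│49 │Tokyo │17.5                     
1001│34 │Berlin│22.1                     
1002│40 │Paris │25.1                     
1003│37 │Berlin│50.9                     
1004│61 │Sydney│96.3                     
1005│31 │Tokyo │13.1                     
1006│56 │Tokyo │21.2                     
1007│58 │Sydney│14.6                     
1008│40 │London│29.8                     
1009│62 │Tokyo │19.7                     
1010│62 │Tokyo │33.7                     
1011│25 │NYC   │35.8                     
1012│30 │NYC   │62.2                     
1013│61 │NYC   │76.1                     
1014│26 │London│5.3                      
                                         
                                         
                                         
                                         
                                         
                                         
                                         
                                         
                                         


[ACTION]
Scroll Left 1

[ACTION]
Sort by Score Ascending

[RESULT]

ID  │Age│City  │Scor▲                    
────┼───┼──────┼─────                    
1014│26 │London│5.3                      
1005│31 │Tokyo │13.1                     
1007│58 │Sydney│14.6                     
1000│49 │Tokyo │17.5                     
1009│62 │Tokyo │19.7                     
1006│56 │Tokyo │21.2                     
1001│34 │Berlin│22.1                     
1002│40 │Paris │25.1                     
1008│40 │London│29.8                     
1010│62 │Tokyo │33.7                     
1011│25 │NYC   │35.8                     
1003│37 │Berlin│50.9                     
1012│30 │NYC   │62.2                     
1013│61 │NYC   │76.1                     
1004│61 │Sydney│96.3                     
                                         
                                         
                                         
                                         
                                         
                                         
                                         
                                         
                                         


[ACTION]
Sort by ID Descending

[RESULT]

ID ▼│Age│City  │Score                    
────┼───┼──────┼─────                    
1014│26 │London│5.3                      
1013│61 │NYC   │76.1                     
1012│30 │NYC   │62.2                     
1011│25 │NYC   │35.8                     
1010│62 │Tokyo │33.7                     
1009│62 │Tokyo │19.7                     
1008│40 │London│29.8                     
1007│58 │Sydney│14.6                     
1006│56 │Tokyo │21.2                     
1005│31 │Tokyo │13.1                     
1004│61 │Sydney│96.3                     
1003│37 │Berlin│50.9                     
1002│40 │Paris │25.1                     
1001│34 │Berlin│22.1                     
1000│49 │Tokyo │17.5                     
                                         
                                         
                                         
                                         
                                         
                                         
                                         
                                         
                                         


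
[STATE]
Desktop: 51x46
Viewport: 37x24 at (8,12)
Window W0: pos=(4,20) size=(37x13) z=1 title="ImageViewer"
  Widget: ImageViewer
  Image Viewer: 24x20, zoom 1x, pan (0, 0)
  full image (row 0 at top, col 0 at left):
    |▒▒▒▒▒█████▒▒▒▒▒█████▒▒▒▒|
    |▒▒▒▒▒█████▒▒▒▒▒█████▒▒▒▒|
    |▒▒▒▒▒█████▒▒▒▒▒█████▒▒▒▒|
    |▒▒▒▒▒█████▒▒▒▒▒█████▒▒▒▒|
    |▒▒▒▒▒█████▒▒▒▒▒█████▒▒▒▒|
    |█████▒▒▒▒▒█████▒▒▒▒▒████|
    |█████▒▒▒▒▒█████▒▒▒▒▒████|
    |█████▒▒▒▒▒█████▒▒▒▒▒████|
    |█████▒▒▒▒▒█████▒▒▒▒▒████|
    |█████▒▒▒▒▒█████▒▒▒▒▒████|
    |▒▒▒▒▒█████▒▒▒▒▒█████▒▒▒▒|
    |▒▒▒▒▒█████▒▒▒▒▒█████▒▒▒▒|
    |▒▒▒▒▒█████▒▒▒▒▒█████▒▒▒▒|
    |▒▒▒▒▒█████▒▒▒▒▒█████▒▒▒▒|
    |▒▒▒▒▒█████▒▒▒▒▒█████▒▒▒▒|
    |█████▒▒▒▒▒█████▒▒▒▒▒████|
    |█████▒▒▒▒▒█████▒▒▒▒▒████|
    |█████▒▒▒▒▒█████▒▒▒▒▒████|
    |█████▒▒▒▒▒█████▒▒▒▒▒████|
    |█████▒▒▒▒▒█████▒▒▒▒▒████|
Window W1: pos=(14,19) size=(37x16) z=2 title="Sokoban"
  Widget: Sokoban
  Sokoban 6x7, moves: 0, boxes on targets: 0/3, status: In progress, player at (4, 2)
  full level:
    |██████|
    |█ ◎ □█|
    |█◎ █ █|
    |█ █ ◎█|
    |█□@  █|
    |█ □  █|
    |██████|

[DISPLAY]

                                     
                                     
                                     
                                     
                                     
                                     
                                     
      ┏━━━━━━━━━━━━━━━━━━━━━━━━━━━━━━
━━━━━━┃ Sokoban                      
ageVie┠──────────────────────────────
──────┃██████                        
▒▒████┃█ ◎ □█                        
▒▒████┃█◎ █ █                        
▒▒████┃█ █ ◎█                        
▒▒████┃█□@  █                        
▒▒████┃█ □  █                        
██▒▒▒▒┃██████                        
██▒▒▒▒┃Moves: 0  0/3                 
██▒▒▒▒┃                              
██▒▒▒▒┃                              
━━━━━━┃                              
      ┃                              
      ┗━━━━━━━━━━━━━━━━━━━━━━━━━━━━━━
                                     


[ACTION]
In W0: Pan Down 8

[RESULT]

                                     
                                     
                                     
                                     
                                     
                                     
                                     
      ┏━━━━━━━━━━━━━━━━━━━━━━━━━━━━━━
━━━━━━┃ Sokoban                      
ageVie┠──────────────────────────────
──────┃██████                        
██▒▒▒▒┃█ ◎ □█                        
██▒▒▒▒┃█◎ █ █                        
▒▒████┃█ █ ◎█                        
▒▒████┃█□@  █                        
▒▒████┃█ □  █                        
▒▒████┃██████                        
▒▒████┃Moves: 0  0/3                 
██▒▒▒▒┃                              
██▒▒▒▒┃                              
━━━━━━┃                              
      ┃                              
      ┗━━━━━━━━━━━━━━━━━━━━━━━━━━━━━━
                                     


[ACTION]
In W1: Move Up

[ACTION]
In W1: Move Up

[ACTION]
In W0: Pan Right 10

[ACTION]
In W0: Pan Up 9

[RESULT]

                                     
                                     
                                     
                                     
                                     
                                     
                                     
      ┏━━━━━━━━━━━━━━━━━━━━━━━━━━━━━━
━━━━━━┃ Sokoban                      
ageVie┠──────────────────────────────
──────┃██████                        
▒▒████┃█ ◎ □█                        
▒▒████┃█◎ █ █                        
▒▒████┃█ █ ◎█                        
▒▒████┃█□@  █                        
▒▒████┃█ □  █                        
██▒▒▒▒┃██████                        
██▒▒▒▒┃Moves: 0  0/3                 
██▒▒▒▒┃                              
██▒▒▒▒┃                              
━━━━━━┃                              
      ┃                              
      ┗━━━━━━━━━━━━━━━━━━━━━━━━━━━━━━
                                     


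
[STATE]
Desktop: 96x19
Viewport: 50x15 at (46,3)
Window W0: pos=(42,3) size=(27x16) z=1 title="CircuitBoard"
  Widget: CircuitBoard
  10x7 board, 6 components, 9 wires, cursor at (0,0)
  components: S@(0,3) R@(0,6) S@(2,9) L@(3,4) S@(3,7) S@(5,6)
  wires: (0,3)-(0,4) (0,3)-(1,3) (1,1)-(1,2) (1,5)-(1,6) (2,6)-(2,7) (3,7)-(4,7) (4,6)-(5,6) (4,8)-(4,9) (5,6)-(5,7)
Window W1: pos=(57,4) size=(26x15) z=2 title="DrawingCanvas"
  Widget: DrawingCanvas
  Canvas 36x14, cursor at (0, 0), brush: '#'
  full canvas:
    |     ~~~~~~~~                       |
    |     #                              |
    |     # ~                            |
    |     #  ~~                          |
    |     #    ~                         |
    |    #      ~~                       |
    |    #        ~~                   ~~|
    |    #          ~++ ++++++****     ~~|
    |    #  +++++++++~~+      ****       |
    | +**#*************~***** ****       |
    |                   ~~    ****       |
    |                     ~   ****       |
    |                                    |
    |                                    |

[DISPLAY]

━━━━━━━━━━━━━━━━━━━━━━┓                           
rcuitBoard ┏━━━━━━━━━━━━━━━━━━━━━━━━┓             
───────────┃ DrawingCanvas          ┃             
0 1 2 3 4 5┠────────────────────────┨             
[.]        ┃+    ~~~~~~~~           ┃             
           ┃     #                  ┃             
     · ─ · ┃     # ~                ┃             
           ┃     #  ~~              ┃             
           ┃     #    ~             ┃             
           ┃    #      ~~           ┃             
           ┃    #        ~~         ┃             
           ┃    #          ~++ +++++┃             
           ┃    #  +++++++++~~+     ┃             
           ┃ +**#*************~*****┃             
           ┃                   ~~   ┃             


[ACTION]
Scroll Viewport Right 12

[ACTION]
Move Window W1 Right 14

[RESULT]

━━━━━━━━━━━━━━━━━━━━━━┓                           
rcuitBoard            ┃ ┏━━━━━━━━━━━━━━━━━━━━━━━━┓
──────────────────────┨ ┃ DrawingCanvas          ┃
0 1 2 3 4 5 6 7 8 9   ┃ ┠────────────────────────┨
[.]          S ─ ·    ┃ ┃+    ~~~~~~~~           ┃
             │        ┃ ┃     #                  ┃
     · ─ ·   ·       ·┃ ┃     # ~                ┃
                      ┃ ┃     #  ~~              ┃
                      ┃ ┃     #    ~             ┃
                      ┃ ┃    #      ~~           ┃
                 L    ┃ ┃    #        ~~         ┃
                      ┃ ┃    #          ~++ +++++┃
                      ┃ ┃    #  +++++++++~~+     ┃
                      ┃ ┃ +**#*************~*****┃
                      ┃ ┃                   ~~   ┃


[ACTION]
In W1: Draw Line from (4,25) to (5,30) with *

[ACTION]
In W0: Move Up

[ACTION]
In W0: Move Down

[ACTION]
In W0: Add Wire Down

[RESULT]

━━━━━━━━━━━━━━━━━━━━━━┓                           
rcuitBoard            ┃ ┏━━━━━━━━━━━━━━━━━━━━━━━━┓
──────────────────────┨ ┃ DrawingCanvas          ┃
0 1 2 3 4 5 6 7 8 9   ┃ ┠────────────────────────┨
             S ─ ·    ┃ ┃+    ~~~~~~~~           ┃
             │        ┃ ┃     #                  ┃
[.]  · ─ ·   ·       ·┃ ┃     # ~                ┃
 │                    ┃ ┃     #  ~~              ┃
 ·                    ┃ ┃     #    ~             ┃
                      ┃ ┃    #      ~~           ┃
                 L    ┃ ┃    #        ~~         ┃
                      ┃ ┃    #          ~++ +++++┃
                      ┃ ┃    #  +++++++++~~+     ┃
                      ┃ ┃ +**#*************~*****┃
                      ┃ ┃                   ~~   ┃


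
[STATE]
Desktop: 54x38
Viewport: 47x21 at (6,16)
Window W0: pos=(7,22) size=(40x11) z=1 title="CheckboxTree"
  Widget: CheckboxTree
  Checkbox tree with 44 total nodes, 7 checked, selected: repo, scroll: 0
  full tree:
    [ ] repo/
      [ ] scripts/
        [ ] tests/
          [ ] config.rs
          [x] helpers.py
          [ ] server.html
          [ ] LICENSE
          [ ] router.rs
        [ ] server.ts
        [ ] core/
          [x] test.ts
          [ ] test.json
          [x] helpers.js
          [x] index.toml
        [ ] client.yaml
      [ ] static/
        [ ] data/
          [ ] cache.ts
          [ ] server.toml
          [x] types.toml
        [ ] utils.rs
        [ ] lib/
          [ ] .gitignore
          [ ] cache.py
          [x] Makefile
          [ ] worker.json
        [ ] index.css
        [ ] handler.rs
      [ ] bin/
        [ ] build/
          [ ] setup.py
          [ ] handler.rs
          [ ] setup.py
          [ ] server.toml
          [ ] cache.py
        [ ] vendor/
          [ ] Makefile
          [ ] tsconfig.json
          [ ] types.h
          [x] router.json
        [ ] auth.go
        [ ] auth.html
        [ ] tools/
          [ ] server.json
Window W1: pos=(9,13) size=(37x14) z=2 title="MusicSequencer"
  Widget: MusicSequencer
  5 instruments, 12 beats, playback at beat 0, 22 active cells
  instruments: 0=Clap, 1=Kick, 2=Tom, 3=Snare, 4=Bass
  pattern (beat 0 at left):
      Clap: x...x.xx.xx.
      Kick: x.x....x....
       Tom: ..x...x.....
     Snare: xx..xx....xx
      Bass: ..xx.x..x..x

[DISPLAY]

   ┃      ▼12345678901                 ┃       
   ┃  Clap█···█·██·██·                 ┃       
   ┃  Kick█·█····█····                 ┃       
   ┃   Tom··█···█·····                 ┃       
   ┃ Snare██··██····██                 ┃       
   ┃  Bass··██·█··█··█                 ┃       
 ┏━┃                                   ┃┓      
 ┃ ┃                                   ┃┃      
 ┠─┃                                   ┃┨      
 ┃>┃                                   ┃┃      
 ┃ ┗━━━━━━━━━━━━━━━━━━━━━━━━━━━━━━━━━━━┛┃      
 ┃     [-] tests/                       ┃      
 ┃       [ ] config.rs                  ┃      
 ┃       [x] helpers.py                 ┃      
 ┃       [ ] server.html                ┃      
 ┃       [ ] LICENSE                    ┃      
 ┗━━━━━━━━━━━━━━━━━━━━━━━━━━━━━━━━━━━━━━┛      
                                               
                                               
                                               
                                               


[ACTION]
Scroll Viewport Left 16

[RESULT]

         ┃      ▼12345678901                 ┃ 
         ┃  Clap█···█·██·██·                 ┃ 
         ┃  Kick█·█····█····                 ┃ 
         ┃   Tom··█···█·····                 ┃ 
         ┃ Snare██··██····██                 ┃ 
         ┃  Bass··██·█··█··█                 ┃ 
       ┏━┃                                   ┃┓
       ┃ ┃                                   ┃┃
       ┠─┃                                   ┃┨
       ┃>┃                                   ┃┃
       ┃ ┗━━━━━━━━━━━━━━━━━━━━━━━━━━━━━━━━━━━┛┃
       ┃     [-] tests/                       ┃
       ┃       [ ] config.rs                  ┃
       ┃       [x] helpers.py                 ┃
       ┃       [ ] server.html                ┃
       ┃       [ ] LICENSE                    ┃
       ┗━━━━━━━━━━━━━━━━━━━━━━━━━━━━━━━━━━━━━━┛
                                               
                                               
                                               
                                               


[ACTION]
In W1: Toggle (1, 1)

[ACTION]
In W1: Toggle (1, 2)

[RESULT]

         ┃      ▼12345678901                 ┃ 
         ┃  Clap█···█·██·██·                 ┃ 
         ┃  Kick██·····█····                 ┃ 
         ┃   Tom··█···█·····                 ┃ 
         ┃ Snare██··██····██                 ┃ 
         ┃  Bass··██·█··█··█                 ┃ 
       ┏━┃                                   ┃┓
       ┃ ┃                                   ┃┃
       ┠─┃                                   ┃┨
       ┃>┃                                   ┃┃
       ┃ ┗━━━━━━━━━━━━━━━━━━━━━━━━━━━━━━━━━━━┛┃
       ┃     [-] tests/                       ┃
       ┃       [ ] config.rs                  ┃
       ┃       [x] helpers.py                 ┃
       ┃       [ ] server.html                ┃
       ┃       [ ] LICENSE                    ┃
       ┗━━━━━━━━━━━━━━━━━━━━━━━━━━━━━━━━━━━━━━┛
                                               
                                               
                                               
                                               


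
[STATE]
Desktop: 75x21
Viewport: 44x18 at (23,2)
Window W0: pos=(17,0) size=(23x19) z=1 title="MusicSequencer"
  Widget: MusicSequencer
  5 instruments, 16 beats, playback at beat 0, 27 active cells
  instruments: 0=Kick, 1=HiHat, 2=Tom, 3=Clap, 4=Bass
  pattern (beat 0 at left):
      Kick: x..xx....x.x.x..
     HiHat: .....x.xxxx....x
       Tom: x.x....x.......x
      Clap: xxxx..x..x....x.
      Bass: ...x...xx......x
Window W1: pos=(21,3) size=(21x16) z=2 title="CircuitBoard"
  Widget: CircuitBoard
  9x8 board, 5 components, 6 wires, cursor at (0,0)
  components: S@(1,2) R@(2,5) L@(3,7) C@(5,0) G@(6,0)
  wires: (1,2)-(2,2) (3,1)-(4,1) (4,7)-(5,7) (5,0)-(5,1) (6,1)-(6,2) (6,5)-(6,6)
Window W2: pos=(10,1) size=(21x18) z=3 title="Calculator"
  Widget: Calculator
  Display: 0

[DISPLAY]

       ┃────────┨                           
───────┨━━━━━━━━━━┓                         
      0┃oard      ┃                         
┬───┐  ┃──────────┨                         
│ ÷ │  ┃3 4 5 6 7 ┃                         
┼───┤  ┃          ┃                         
│ × │  ┃          ┃                         
┼───┤  ┃   S      ┃                         
│ - │  ┃   │      ┃                         
┼───┤  ┃   ·      ┃                         
│ + │  ┃          ┃                         
┼───┤  ┃          ┃                         
│ M+│  ┃          ┃                         
┴───┘  ┃          ┃                         
       ┃          ┃                         
       ┃          ┃                         
━━━━━━━┛━━━━━━━━━━┛                         
                                            


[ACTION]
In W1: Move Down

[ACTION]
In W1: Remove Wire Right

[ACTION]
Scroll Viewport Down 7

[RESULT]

───────┨━━━━━━━━━━┓                         
      0┃oard      ┃                         
┬───┐  ┃──────────┨                         
│ ÷ │  ┃3 4 5 6 7 ┃                         
┼───┤  ┃          ┃                         
│ × │  ┃          ┃                         
┼───┤  ┃   S      ┃                         
│ - │  ┃   │      ┃                         
┼───┤  ┃   ·      ┃                         
│ + │  ┃          ┃                         
┼───┤  ┃          ┃                         
│ M+│  ┃          ┃                         
┴───┘  ┃          ┃                         
       ┃          ┃                         
       ┃          ┃                         
━━━━━━━┛━━━━━━━━━━┛                         
                                            
                                            
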